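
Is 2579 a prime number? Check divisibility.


Check divisors up to sqrt(2579) = 50.7839
No divisors found.
2579 is prime.

Yes, 2579 is prime


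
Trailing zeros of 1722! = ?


floor(1722/5) = 344
floor(1722/25) = 68
floor(1722/125) = 13
floor(1722/625) = 2
Total = 427

427 trailing zeros


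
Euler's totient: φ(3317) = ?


3317 = 31 × 107
Prime factors: 31, 107
φ(3317) = 3317 × (1-1/31) × (1-1/107)
= 3317 × 30/31 × 106/107 = 3180

φ(3317) = 3180


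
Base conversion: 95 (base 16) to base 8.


95 (base 16) = 149 (decimal)
149 (decimal) = 225 (base 8)


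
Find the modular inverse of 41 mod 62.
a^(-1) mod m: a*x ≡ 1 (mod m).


Use the extended Euclidean algorithm on (62, 41); each row r = 62*s + 41*t:
r=62, s=1, t=0
r=41, s=0, t=1
q=1: r=21, s=1, t=-1   [62*(1) + 41*(-1) = 21]
q=1: r=20, s=-1, t=2   [62*(-1) + 41*(2) = 20]
q=1: r=1, s=2, t=-3   [62*(2) + 41*(-3) = 1]
q=20: r=0, s=-41, t=62   [62*(-41) + 41*(62) = 0]
GCD = 1 with t = -3, so 41*(-3) ≡ 1 (mod 62)
Inverse = -3 mod 62 = 59
Check: 41 * 59 = 2419 ≡ 1 (mod 62)

41^(-1) ≡ 59 (mod 62)


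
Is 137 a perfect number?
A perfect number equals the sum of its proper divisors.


Proper divisors of 137: 1
Sum = 1 = 1

No, 137 is not perfect (1 ≠ 137)


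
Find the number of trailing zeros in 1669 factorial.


floor(1669/5) = 333
floor(1669/25) = 66
floor(1669/125) = 13
floor(1669/625) = 2
Total = 414

414 trailing zeros


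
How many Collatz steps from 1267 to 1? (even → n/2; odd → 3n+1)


1267 → 3802 → 1901 → 5704 → 2852 → 1426 → 713 → 2140 → 1070 → 535 → 1606 → 803 → 2410 → 1205 → 3616 → 1808 → 904 → 452 → 226 → 113 → 340 → 170 → 85 → 256 → 128 → 64 → 32 → 16 → 8 → 4 → 2 → 1
Total steps = 31

31 steps


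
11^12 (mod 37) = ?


11^1 mod 37 = 11
11^2 mod 37 = 10
11^3 mod 37 = 36
11^4 mod 37 = 26
11^5 mod 37 = 27
11^6 mod 37 = 1
11^7 mod 37 = 11
11^8 mod 37 = 10
11^9 mod 37 = 36
11^10 mod 37 = 26
11^11 mod 37 = 27
11^12 mod 37 = 1


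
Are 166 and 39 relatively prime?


Euclidean algorithm:
166 = 4 * 39 + 10
39 = 3 * 10 + 9
10 = 1 * 9 + 1
9 = 9 * 1 + 0
GCD(166, 39) = 1

Yes, coprime (GCD = 1)


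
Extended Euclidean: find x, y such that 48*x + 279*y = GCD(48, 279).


Tabular extended Euclidean (each row: r = 48*s + 279*t):
r=48, s=1, t=0
r=279, s=0, t=1
q=0: r=48, s=1, t=0   [48*(1) + 279*(0) = 48]
q=5: r=39, s=-5, t=1   [48*(-5) + 279*(1) = 39]
q=1: r=9, s=6, t=-1   [48*(6) + 279*(-1) = 9]
q=4: r=3, s=-29, t=5   [48*(-29) + 279*(5) = 3]
q=3: r=0, s=93, t=-16   [48*(93) + 279*(-16) = 0]
GCD = 3; from the row with r=3: x=-29, y=5
Check: 48*(-29) + 279*(5) = -1392 + 1395 = 3

GCD = 3, x = -29, y = 5


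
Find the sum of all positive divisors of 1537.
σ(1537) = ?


Divisors of 1537: 1, 29, 53, 1537
Sum = 1 + 29 + 53 + 1537 = 1620

σ(1537) = 1620


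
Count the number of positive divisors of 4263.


4263 = 3^1 × 7^2 × 29^1
d(4263) = (1+1) × (2+1) × (1+1) = 12

12 divisors


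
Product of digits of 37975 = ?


3 × 7 × 9 × 7 × 5 = 6615


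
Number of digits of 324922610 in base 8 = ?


324922610 in base 8 = 2327366362
Number of digits = 10

10 digits (base 8)


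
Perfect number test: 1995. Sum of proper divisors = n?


Proper divisors of 1995: 1, 3, 5, 7, 15, 19, 21, 35, 57, 95, 105, 133, 285, 399, 665
Sum = 1 + 3 + 5 + 7 + 15 + 19 + 21 + 35 + 57 + 95 + 105 + 133 + 285 + 399 + 665 = 1845

No, 1995 is not perfect (1845 ≠ 1995)


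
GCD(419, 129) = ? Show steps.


419 = 3 * 129 + 32
129 = 4 * 32 + 1
32 = 32 * 1 + 0
GCD = 1


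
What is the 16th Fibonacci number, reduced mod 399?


F(k) mod 399 for k=1..16:
1, 1, 2, 3, 5, 8, 13, 21, 34, 55, 89, 144, 233, 377, 211, 189
F(16) mod 399 = 189


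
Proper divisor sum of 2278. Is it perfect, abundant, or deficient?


Proper divisors: 1, 2, 17, 34, 67, 134, 1139
Sum = 1 + 2 + 17 + 34 + 67 + 134 + 1139 = 1394
1394 < 2278 → deficient

s(2278) = 1394 (deficient)


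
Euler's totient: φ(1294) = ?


1294 = 2 × 647
Prime factors: 2, 647
φ(1294) = 1294 × (1-1/2) × (1-1/647)
= 1294 × 1/2 × 646/647 = 646

φ(1294) = 646


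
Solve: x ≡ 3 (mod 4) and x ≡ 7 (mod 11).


M = 4*11 = 44
M1 = M/4 = 11, M2 = M/11 = 4
M1^(-1) mod 4 = 3, M2^(-1) mod 11 = 3
x = 3*11*3 + 7*4*3 = 183
183 mod 44 = 7
Check: 7 mod 4 = 3 ✓, 7 mod 11 = 7 ✓

x ≡ 7 (mod 44)


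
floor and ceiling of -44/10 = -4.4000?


-44/10 = -4.4000
floor = -5
ceil = -4

floor = -5, ceil = -4


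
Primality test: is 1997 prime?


Check divisors up to sqrt(1997) = 44.6878
No divisors found.
1997 is prime.

Yes, 1997 is prime


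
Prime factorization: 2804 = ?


2804 / 2 = 1402
1402 / 2 = 701
701 / 701 = 1
2804 = 2^2 × 701


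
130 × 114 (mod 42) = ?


130 × 114 = 14820
14820 mod 42 = 36


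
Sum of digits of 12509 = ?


1 + 2 + 5 + 0 + 9 = 17


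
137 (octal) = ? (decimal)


137 (base 8) = 95 (decimal)
95 (decimal) = 95 (base 10)


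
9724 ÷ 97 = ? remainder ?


9724 = 97 * 100 + 24
Check: 9700 + 24 = 9724

q = 100, r = 24


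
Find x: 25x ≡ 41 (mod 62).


GCD(25, 62) = 1, unique solution
a^(-1) mod 62 = 5
x = 5 * 41 mod 62 = 19

x ≡ 19 (mod 62)


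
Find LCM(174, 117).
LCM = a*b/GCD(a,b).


GCD(174, 117) = 3
LCM = 174*117/3 = 20358/3 = 6786

LCM = 6786


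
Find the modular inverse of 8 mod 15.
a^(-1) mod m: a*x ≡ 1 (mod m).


Use the extended Euclidean algorithm on (15, 8); each row r = 15*s + 8*t:
r=15, s=1, t=0
r=8, s=0, t=1
q=1: r=7, s=1, t=-1   [15*(1) + 8*(-1) = 7]
q=1: r=1, s=-1, t=2   [15*(-1) + 8*(2) = 1]
q=7: r=0, s=8, t=-15   [15*(8) + 8*(-15) = 0]
GCD = 1 with t = 2, so 8*(2) ≡ 1 (mod 15)
Inverse = 2 mod 15 = 2
Check: 8 * 2 = 16 ≡ 1 (mod 15)

8^(-1) ≡ 2 (mod 15)


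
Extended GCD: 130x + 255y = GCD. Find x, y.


Tabular extended Euclidean (each row: r = 130*s + 255*t):
r=130, s=1, t=0
r=255, s=0, t=1
q=0: r=130, s=1, t=0   [130*(1) + 255*(0) = 130]
q=1: r=125, s=-1, t=1   [130*(-1) + 255*(1) = 125]
q=1: r=5, s=2, t=-1   [130*(2) + 255*(-1) = 5]
q=25: r=0, s=-51, t=26   [130*(-51) + 255*(26) = 0]
GCD = 5; from the row with r=5: x=2, y=-1
Check: 130*(2) + 255*(-1) = 260 - 255 = 5

GCD = 5, x = 2, y = -1


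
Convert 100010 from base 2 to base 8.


100010 (base 2) = 34 (decimal)
34 (decimal) = 42 (base 8)


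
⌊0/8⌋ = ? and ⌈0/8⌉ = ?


0/8 = 0
floor = 0
ceil = 0

floor = 0, ceil = 0


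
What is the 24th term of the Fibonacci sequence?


Sequence: 1, 1, 2, 3, 5, 8, 13, 21, 34, 55, 89, 144, 233, 377, 610, 987, 1597, 2584, 4181, 6765, 10946, 17711, 28657, 46368
F(24) = 46368


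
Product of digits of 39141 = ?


3 × 9 × 1 × 4 × 1 = 108


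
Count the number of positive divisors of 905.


905 = 5^1 × 181^1
d(905) = (1+1) × (1+1) = 4

4 divisors


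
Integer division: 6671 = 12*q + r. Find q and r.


6671 = 12 * 555 + 11
Check: 6660 + 11 = 6671

q = 555, r = 11


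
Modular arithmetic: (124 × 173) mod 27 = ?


124 × 173 = 21452
21452 mod 27 = 14


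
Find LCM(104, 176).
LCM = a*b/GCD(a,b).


GCD(104, 176) = 8
LCM = 104*176/8 = 18304/8 = 2288

LCM = 2288


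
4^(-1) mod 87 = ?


Use the extended Euclidean algorithm on (87, 4); each row r = 87*s + 4*t:
r=87, s=1, t=0
r=4, s=0, t=1
q=21: r=3, s=1, t=-21   [87*(1) + 4*(-21) = 3]
q=1: r=1, s=-1, t=22   [87*(-1) + 4*(22) = 1]
q=3: r=0, s=4, t=-87   [87*(4) + 4*(-87) = 0]
GCD = 1 with t = 22, so 4*(22) ≡ 1 (mod 87)
Inverse = 22 mod 87 = 22
Check: 4 * 22 = 88 ≡ 1 (mod 87)

4^(-1) ≡ 22 (mod 87)


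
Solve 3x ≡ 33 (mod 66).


GCD(3, 66) = 3 divides 33
Divide: 1x ≡ 11 (mod 22)
x ≡ 11 (mod 22)


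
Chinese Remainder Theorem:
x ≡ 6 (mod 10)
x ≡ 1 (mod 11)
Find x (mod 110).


M = 10*11 = 110
M1 = M/10 = 11, M2 = M/11 = 10
M1^(-1) mod 10 = 1, M2^(-1) mod 11 = 10
x = 6*11*1 + 1*10*10 = 166
166 mod 110 = 56
Check: 56 mod 10 = 6 ✓, 56 mod 11 = 1 ✓

x ≡ 56 (mod 110)


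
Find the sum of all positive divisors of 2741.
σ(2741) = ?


Divisors of 2741: 1, 2741
Sum = 1 + 2741 = 2742

σ(2741) = 2742


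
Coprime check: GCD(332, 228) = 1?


Euclidean algorithm:
332 = 1 * 228 + 104
228 = 2 * 104 + 20
104 = 5 * 20 + 4
20 = 5 * 4 + 0
GCD(332, 228) = 4

No, not coprime (GCD = 4)


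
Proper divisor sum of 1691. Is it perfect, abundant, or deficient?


Proper divisors: 1, 19, 89
Sum = 1 + 19 + 89 = 109
109 < 1691 → deficient

s(1691) = 109 (deficient)


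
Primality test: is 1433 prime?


Check divisors up to sqrt(1433) = 37.8550
No divisors found.
1433 is prime.

Yes, 1433 is prime


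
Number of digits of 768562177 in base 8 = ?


768562177 in base 8 = 5563652001
Number of digits = 10

10 digits (base 8)


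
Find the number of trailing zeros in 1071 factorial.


floor(1071/5) = 214
floor(1071/25) = 42
floor(1071/125) = 8
floor(1071/625) = 1
Total = 265

265 trailing zeros


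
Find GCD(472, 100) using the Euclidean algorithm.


472 = 4 * 100 + 72
100 = 1 * 72 + 28
72 = 2 * 28 + 16
28 = 1 * 16 + 12
16 = 1 * 12 + 4
12 = 3 * 4 + 0
GCD = 4


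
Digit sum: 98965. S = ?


9 + 8 + 9 + 6 + 5 = 37


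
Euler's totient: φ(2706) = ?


2706 = 2 × 3 × 11 × 41
Prime factors: 2, 3, 11, 41
φ(2706) = 2706 × (1-1/2) × (1-1/3) × (1-1/11) × (1-1/41)
= 2706 × 1/2 × 2/3 × 10/11 × 40/41 = 800

φ(2706) = 800


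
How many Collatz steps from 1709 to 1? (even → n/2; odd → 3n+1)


1709 → 5128 → 2564 → 1282 → 641 → 1924 → 962 → 481 → 1444 → 722 → 361 → 1084 → 542 → 271 → 814 → 407 → 1222 → 611 → 1834 → 917 → 2752 → 1376 → 688 → 344 → 172 → 86 → 43 → 130 → 65 → 196 → 98 → 49 → 148 → 74 → 37 → 112 → 56 → 28 → 14 → 7 → 22 → 11 → 34 → 17 → 52 → 26 → 13 → 40 → 20 → 10 → 5 → 16 → 8 → 4 → 2 → 1
Total steps = 55

55 steps


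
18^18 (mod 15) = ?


18^1 mod 15 = 3
18^2 mod 15 = 9
18^3 mod 15 = 12
18^4 mod 15 = 6
18^5 mod 15 = 3
18^6 mod 15 = 9
18^7 mod 15 = 12
18^8 mod 15 = 6
18^9 mod 15 = 3
18^10 mod 15 = 9
18^11 mod 15 = 12
18^12 mod 15 = 6
18^13 mod 15 = 3
18^14 mod 15 = 9
18^15 mod 15 = 12
18^16 mod 15 = 6
18^17 mod 15 = 3
18^18 mod 15 = 9


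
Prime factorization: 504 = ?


504 / 2 = 252
252 / 2 = 126
126 / 2 = 63
63 / 3 = 21
21 / 3 = 7
7 / 7 = 1
504 = 2^3 × 3^2 × 7


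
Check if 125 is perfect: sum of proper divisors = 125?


Proper divisors of 125: 1, 5, 25
Sum = 1 + 5 + 25 = 31

No, 125 is not perfect (31 ≠ 125)


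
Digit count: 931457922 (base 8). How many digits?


931457922 in base 8 = 6741165602
Number of digits = 10

10 digits (base 8)


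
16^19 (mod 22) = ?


16^1 mod 22 = 16
16^2 mod 22 = 14
16^3 mod 22 = 4
16^4 mod 22 = 20
16^5 mod 22 = 12
16^6 mod 22 = 16
16^7 mod 22 = 14
16^8 mod 22 = 4
16^9 mod 22 = 20
16^10 mod 22 = 12
16^11 mod 22 = 16
16^12 mod 22 = 14
16^13 mod 22 = 4
16^14 mod 22 = 20
16^15 mod 22 = 12
16^16 mod 22 = 16
16^17 mod 22 = 14
16^18 mod 22 = 4
16^19 mod 22 = 20


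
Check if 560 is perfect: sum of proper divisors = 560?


Proper divisors of 560: 1, 2, 4, 5, 7, 8, 10, 14, 16, 20, 28, 35, 40, 56, 70, 80, 112, 140, 280
Sum = 1 + 2 + 4 + 5 + 7 + 8 + 10 + 14 + 16 + 20 + 28 + 35 + 40 + 56 + 70 + 80 + 112 + 140 + 280 = 928

No, 560 is not perfect (928 ≠ 560)


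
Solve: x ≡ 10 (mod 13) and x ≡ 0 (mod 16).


M = 13*16 = 208
M1 = M/13 = 16, M2 = M/16 = 13
M1^(-1) mod 13 = 9, M2^(-1) mod 16 = 5
x = 10*16*9 + 0*13*5 = 1440
1440 mod 208 = 192
Check: 192 mod 13 = 10 ✓, 192 mod 16 = 0 ✓

x ≡ 192 (mod 208)


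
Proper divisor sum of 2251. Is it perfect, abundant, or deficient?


Proper divisors: 1
Sum = 1 = 1
1 < 2251 → deficient

s(2251) = 1 (deficient)


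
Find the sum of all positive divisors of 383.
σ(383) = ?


Divisors of 383: 1, 383
Sum = 1 + 383 = 384

σ(383) = 384


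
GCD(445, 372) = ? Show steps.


445 = 1 * 372 + 73
372 = 5 * 73 + 7
73 = 10 * 7 + 3
7 = 2 * 3 + 1
3 = 3 * 1 + 0
GCD = 1


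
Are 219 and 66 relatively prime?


Euclidean algorithm:
219 = 3 * 66 + 21
66 = 3 * 21 + 3
21 = 7 * 3 + 0
GCD(219, 66) = 3

No, not coprime (GCD = 3)


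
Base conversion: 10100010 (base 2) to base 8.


10100010 (base 2) = 162 (decimal)
162 (decimal) = 242 (base 8)


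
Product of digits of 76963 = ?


7 × 6 × 9 × 6 × 3 = 6804


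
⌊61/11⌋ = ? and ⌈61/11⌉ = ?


61/11 = 5.5455
floor = 5
ceil = 6

floor = 5, ceil = 6


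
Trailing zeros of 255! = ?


floor(255/5) = 51
floor(255/25) = 10
floor(255/125) = 2
Total = 63

63 trailing zeros


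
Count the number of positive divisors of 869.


869 = 11^1 × 79^1
d(869) = (1+1) × (1+1) = 4

4 divisors


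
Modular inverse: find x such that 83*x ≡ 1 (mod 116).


Use the extended Euclidean algorithm on (116, 83); each row r = 116*s + 83*t:
r=116, s=1, t=0
r=83, s=0, t=1
q=1: r=33, s=1, t=-1   [116*(1) + 83*(-1) = 33]
q=2: r=17, s=-2, t=3   [116*(-2) + 83*(3) = 17]
q=1: r=16, s=3, t=-4   [116*(3) + 83*(-4) = 16]
q=1: r=1, s=-5, t=7   [116*(-5) + 83*(7) = 1]
q=16: r=0, s=83, t=-116   [116*(83) + 83*(-116) = 0]
GCD = 1 with t = 7, so 83*(7) ≡ 1 (mod 116)
Inverse = 7 mod 116 = 7
Check: 83 * 7 = 581 ≡ 1 (mod 116)

83^(-1) ≡ 7 (mod 116)


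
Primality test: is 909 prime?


909 / 3 = 303 (exact division)
909 is NOT prime.

No, 909 is not prime


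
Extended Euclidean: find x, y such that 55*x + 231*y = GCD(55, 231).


Tabular extended Euclidean (each row: r = 55*s + 231*t):
r=55, s=1, t=0
r=231, s=0, t=1
q=0: r=55, s=1, t=0   [55*(1) + 231*(0) = 55]
q=4: r=11, s=-4, t=1   [55*(-4) + 231*(1) = 11]
q=5: r=0, s=21, t=-5   [55*(21) + 231*(-5) = 0]
GCD = 11; from the row with r=11: x=-4, y=1
Check: 55*(-4) + 231*(1) = -220 + 231 = 11

GCD = 11, x = -4, y = 1


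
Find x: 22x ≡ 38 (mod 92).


GCD(22, 92) = 2 divides 38
Divide: 11x ≡ 19 (mod 46)
x ≡ 31 (mod 46)


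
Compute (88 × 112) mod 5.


88 × 112 = 9856
9856 mod 5 = 1


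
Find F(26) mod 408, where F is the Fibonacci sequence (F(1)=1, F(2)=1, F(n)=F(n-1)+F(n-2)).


F(k) mod 408 for k=1..26:
1, 1, 2, 3, 5, 8, 13, 21, 34, 55, 89, 144, 233, 377, 202, 171, 373, 136, 101, 237, 338, 167, 97, 264, 361, 217
F(26) mod 408 = 217


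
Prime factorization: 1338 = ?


1338 / 2 = 669
669 / 3 = 223
223 / 223 = 1
1338 = 2 × 3 × 223


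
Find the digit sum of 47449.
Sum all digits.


4 + 7 + 4 + 4 + 9 = 28


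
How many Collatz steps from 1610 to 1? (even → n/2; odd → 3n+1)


1610 → 805 → 2416 → 1208 → 604 → 302 → 151 → 454 → 227 → 682 → 341 → 1024 → 512 → 256 → 128 → 64 → 32 → 16 → 8 → 4 → 2 → 1
Total steps = 21

21 steps


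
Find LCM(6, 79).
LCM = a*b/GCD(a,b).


GCD(6, 79) = 1
LCM = 6*79/1 = 474/1 = 474

LCM = 474


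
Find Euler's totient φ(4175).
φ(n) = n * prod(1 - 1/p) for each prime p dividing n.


4175 = 5^2 × 167
Prime factors: 5, 167
φ(4175) = 4175 × (1-1/5) × (1-1/167)
= 4175 × 4/5 × 166/167 = 3320

φ(4175) = 3320


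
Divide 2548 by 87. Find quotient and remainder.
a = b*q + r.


2548 = 87 * 29 + 25
Check: 2523 + 25 = 2548

q = 29, r = 25


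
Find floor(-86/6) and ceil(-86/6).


-86/6 = -14.3333
floor = -15
ceil = -14

floor = -15, ceil = -14


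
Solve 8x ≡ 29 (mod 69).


GCD(8, 69) = 1, unique solution
a^(-1) mod 69 = 26
x = 26 * 29 mod 69 = 64

x ≡ 64 (mod 69)


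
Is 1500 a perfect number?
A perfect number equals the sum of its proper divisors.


Proper divisors of 1500: 1, 2, 3, 4, 5, 6, 10, 12, 15, 20, 25, 30, 50, 60, 75, 100, 125, 150, 250, 300, 375, 500, 750
Sum = 1 + 2 + 3 + 4 + 5 + 6 + 10 + 12 + 15 + 20 + 25 + 30 + 50 + 60 + 75 + 100 + 125 + 150 + 250 + 300 + 375 + 500 + 750 = 2868

No, 1500 is not perfect (2868 ≠ 1500)


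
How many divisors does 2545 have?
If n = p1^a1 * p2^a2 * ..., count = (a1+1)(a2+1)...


2545 = 5^1 × 509^1
d(2545) = (1+1) × (1+1) = 4

4 divisors


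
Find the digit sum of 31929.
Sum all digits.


3 + 1 + 9 + 2 + 9 = 24


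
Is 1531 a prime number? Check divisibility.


Check divisors up to sqrt(1531) = 39.1280
No divisors found.
1531 is prime.

Yes, 1531 is prime


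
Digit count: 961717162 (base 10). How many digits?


961717162 has 9 digits in base 10
floor(log10(961717162)) + 1 = floor(8.9830) + 1 = 9

9 digits (base 10)


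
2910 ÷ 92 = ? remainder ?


2910 = 92 * 31 + 58
Check: 2852 + 58 = 2910

q = 31, r = 58


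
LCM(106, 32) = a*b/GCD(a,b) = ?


GCD(106, 32) = 2
LCM = 106*32/2 = 3392/2 = 1696

LCM = 1696


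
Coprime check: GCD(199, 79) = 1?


Euclidean algorithm:
199 = 2 * 79 + 41
79 = 1 * 41 + 38
41 = 1 * 38 + 3
38 = 12 * 3 + 2
3 = 1 * 2 + 1
2 = 2 * 1 + 0
GCD(199, 79) = 1

Yes, coprime (GCD = 1)


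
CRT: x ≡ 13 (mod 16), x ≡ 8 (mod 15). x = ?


M = 16*15 = 240
M1 = M/16 = 15, M2 = M/15 = 16
M1^(-1) mod 16 = 15, M2^(-1) mod 15 = 1
x = 13*15*15 + 8*16*1 = 3053
3053 mod 240 = 173
Check: 173 mod 16 = 13 ✓, 173 mod 15 = 8 ✓

x ≡ 173 (mod 240)


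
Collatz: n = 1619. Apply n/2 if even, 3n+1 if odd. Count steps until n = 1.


1619 → 4858 → 2429 → 7288 → 3644 → 1822 → 911 → 2734 → 1367 → 4102 → 2051 → 6154 → 3077 → 9232 → 4616 → 2308 → 1154 → 577 → 1732 → 866 → 433 → 1300 → 650 → 325 → 976 → 488 → 244 → 122 → 61 → 184 → 92 → 46 → 23 → 70 → 35 → 106 → 53 → 160 → 80 → 40 → 20 → 10 → 5 → 16 → 8 → 4 → 2 → 1
Total steps = 47

47 steps


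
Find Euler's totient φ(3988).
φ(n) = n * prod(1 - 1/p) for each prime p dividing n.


3988 = 2^2 × 997
Prime factors: 2, 997
φ(3988) = 3988 × (1-1/2) × (1-1/997)
= 3988 × 1/2 × 996/997 = 1992

φ(3988) = 1992


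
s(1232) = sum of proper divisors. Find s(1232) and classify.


Proper divisors: 1, 2, 4, 7, 8, 11, 14, 16, 22, 28, 44, 56, 77, 88, 112, 154, 176, 308, 616
Sum = 1 + 2 + 4 + 7 + 8 + 11 + 14 + 16 + 22 + 28 + 44 + 56 + 77 + 88 + 112 + 154 + 176 + 308 + 616 = 1744
1744 > 1232 → abundant

s(1232) = 1744 (abundant)


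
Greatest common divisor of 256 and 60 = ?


256 = 4 * 60 + 16
60 = 3 * 16 + 12
16 = 1 * 12 + 4
12 = 3 * 4 + 0
GCD = 4


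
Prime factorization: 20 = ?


20 / 2 = 10
10 / 2 = 5
5 / 5 = 1
20 = 2^2 × 5


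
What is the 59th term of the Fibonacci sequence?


Sequence: 1, 1, 2, 3, 5, 8, 13, 21, 34, 55, 89, 144, 233, 377, 610, 987, 1597, 2584, 4181, 6765, 10946, 17711, 28657, 46368, 75025, 121393, 196418, 317811, 514229, 832040, 1346269, 2178309, 3524578, 5702887, 9227465, 14930352, 24157817, 39088169, 63245986, 102334155, 165580141, 267914296, 433494437, 701408733, 1134903170, 1836311903, 2971215073, 4807526976, 7778742049, 12586269025, 20365011074, 32951280099, 53316291173, 86267571272, 139583862445, 225851433717, 365435296162, 591286729879, 956722026041
F(59) = 956722026041


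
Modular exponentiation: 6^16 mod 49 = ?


6^1 mod 49 = 6
6^2 mod 49 = 36
6^3 mod 49 = 20
6^4 mod 49 = 22
6^5 mod 49 = 34
6^6 mod 49 = 8
6^7 mod 49 = 48
6^8 mod 49 = 43
6^9 mod 49 = 13
6^10 mod 49 = 29
6^11 mod 49 = 27
6^12 mod 49 = 15
6^13 mod 49 = 41
6^14 mod 49 = 1
6^15 mod 49 = 6
6^16 mod 49 = 36


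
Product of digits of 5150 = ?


5 × 1 × 5 × 0 = 0


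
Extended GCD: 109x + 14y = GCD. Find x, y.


Tabular extended Euclidean (each row: r = 109*s + 14*t):
r=109, s=1, t=0
r=14, s=0, t=1
q=7: r=11, s=1, t=-7   [109*(1) + 14*(-7) = 11]
q=1: r=3, s=-1, t=8   [109*(-1) + 14*(8) = 3]
q=3: r=2, s=4, t=-31   [109*(4) + 14*(-31) = 2]
q=1: r=1, s=-5, t=39   [109*(-5) + 14*(39) = 1]
q=2: r=0, s=14, t=-109   [109*(14) + 14*(-109) = 0]
GCD = 1; from the row with r=1: x=-5, y=39
Check: 109*(-5) + 14*(39) = -545 + 546 = 1

GCD = 1, x = -5, y = 39


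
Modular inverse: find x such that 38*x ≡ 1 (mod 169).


Use the extended Euclidean algorithm on (169, 38); each row r = 169*s + 38*t:
r=169, s=1, t=0
r=38, s=0, t=1
q=4: r=17, s=1, t=-4   [169*(1) + 38*(-4) = 17]
q=2: r=4, s=-2, t=9   [169*(-2) + 38*(9) = 4]
q=4: r=1, s=9, t=-40   [169*(9) + 38*(-40) = 1]
q=4: r=0, s=-38, t=169   [169*(-38) + 38*(169) = 0]
GCD = 1 with t = -40, so 38*(-40) ≡ 1 (mod 169)
Inverse = -40 mod 169 = 129
Check: 38 * 129 = 4902 ≡ 1 (mod 169)

38^(-1) ≡ 129 (mod 169)


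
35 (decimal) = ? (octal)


35 (base 10) = 35 (decimal)
35 (decimal) = 43 (base 8)


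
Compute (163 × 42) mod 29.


163 × 42 = 6846
6846 mod 29 = 2


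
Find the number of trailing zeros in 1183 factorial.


floor(1183/5) = 236
floor(1183/25) = 47
floor(1183/125) = 9
floor(1183/625) = 1
Total = 293

293 trailing zeros


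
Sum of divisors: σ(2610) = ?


Divisors of 2610: 1, 2, 3, 5, 6, 9, 10, 15, 18, 29, 30, 45, 58, 87, 90, 145, 174, 261, 290, 435, 522, 870, 1305, 2610
Sum = 1 + 2 + 3 + 5 + 6 + 9 + 10 + 15 + 18 + 29 + 30 + 45 + 58 + 87 + 90 + 145 + 174 + 261 + 290 + 435 + 522 + 870 + 1305 + 2610 = 7020

σ(2610) = 7020


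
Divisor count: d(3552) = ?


3552 = 2^5 × 3^1 × 37^1
d(3552) = (5+1) × (1+1) × (1+1) = 24

24 divisors


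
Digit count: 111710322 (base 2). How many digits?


111710322 in base 2 = 110101010001001000001110010
Number of digits = 27

27 digits (base 2)


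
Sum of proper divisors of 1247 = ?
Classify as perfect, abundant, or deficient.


Proper divisors: 1, 29, 43
Sum = 1 + 29 + 43 = 73
73 < 1247 → deficient

s(1247) = 73 (deficient)


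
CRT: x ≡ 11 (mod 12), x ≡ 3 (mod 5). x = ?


M = 12*5 = 60
M1 = M/12 = 5, M2 = M/5 = 12
M1^(-1) mod 12 = 5, M2^(-1) mod 5 = 3
x = 11*5*5 + 3*12*3 = 383
383 mod 60 = 23
Check: 23 mod 12 = 11 ✓, 23 mod 5 = 3 ✓

x ≡ 23 (mod 60)


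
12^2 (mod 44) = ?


12^1 mod 44 = 12
12^2 mod 44 = 12


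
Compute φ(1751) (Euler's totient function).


1751 = 17 × 103
Prime factors: 17, 103
φ(1751) = 1751 × (1-1/17) × (1-1/103)
= 1751 × 16/17 × 102/103 = 1632

φ(1751) = 1632


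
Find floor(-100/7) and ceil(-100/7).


-100/7 = -14.2857
floor = -15
ceil = -14

floor = -15, ceil = -14


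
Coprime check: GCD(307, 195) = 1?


Euclidean algorithm:
307 = 1 * 195 + 112
195 = 1 * 112 + 83
112 = 1 * 83 + 29
83 = 2 * 29 + 25
29 = 1 * 25 + 4
25 = 6 * 4 + 1
4 = 4 * 1 + 0
GCD(307, 195) = 1

Yes, coprime (GCD = 1)


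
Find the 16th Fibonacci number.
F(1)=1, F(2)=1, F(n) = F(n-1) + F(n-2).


Sequence: 1, 1, 2, 3, 5, 8, 13, 21, 34, 55, 89, 144, 233, 377, 610, 987
F(16) = 987


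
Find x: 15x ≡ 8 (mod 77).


GCD(15, 77) = 1, unique solution
a^(-1) mod 77 = 36
x = 36 * 8 mod 77 = 57

x ≡ 57 (mod 77)


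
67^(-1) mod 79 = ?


Use the extended Euclidean algorithm on (79, 67); each row r = 79*s + 67*t:
r=79, s=1, t=0
r=67, s=0, t=1
q=1: r=12, s=1, t=-1   [79*(1) + 67*(-1) = 12]
q=5: r=7, s=-5, t=6   [79*(-5) + 67*(6) = 7]
q=1: r=5, s=6, t=-7   [79*(6) + 67*(-7) = 5]
q=1: r=2, s=-11, t=13   [79*(-11) + 67*(13) = 2]
q=2: r=1, s=28, t=-33   [79*(28) + 67*(-33) = 1]
q=2: r=0, s=-67, t=79   [79*(-67) + 67*(79) = 0]
GCD = 1 with t = -33, so 67*(-33) ≡ 1 (mod 79)
Inverse = -33 mod 79 = 46
Check: 67 * 46 = 3082 ≡ 1 (mod 79)

67^(-1) ≡ 46 (mod 79)


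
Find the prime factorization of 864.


864 / 2 = 432
432 / 2 = 216
216 / 2 = 108
108 / 2 = 54
54 / 2 = 27
27 / 3 = 9
9 / 3 = 3
3 / 3 = 1
864 = 2^5 × 3^3


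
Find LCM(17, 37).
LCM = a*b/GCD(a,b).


GCD(17, 37) = 1
LCM = 17*37/1 = 629/1 = 629

LCM = 629


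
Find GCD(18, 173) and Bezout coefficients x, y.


Tabular extended Euclidean (each row: r = 18*s + 173*t):
r=18, s=1, t=0
r=173, s=0, t=1
q=0: r=18, s=1, t=0   [18*(1) + 173*(0) = 18]
q=9: r=11, s=-9, t=1   [18*(-9) + 173*(1) = 11]
q=1: r=7, s=10, t=-1   [18*(10) + 173*(-1) = 7]
q=1: r=4, s=-19, t=2   [18*(-19) + 173*(2) = 4]
q=1: r=3, s=29, t=-3   [18*(29) + 173*(-3) = 3]
q=1: r=1, s=-48, t=5   [18*(-48) + 173*(5) = 1]
q=3: r=0, s=173, t=-18   [18*(173) + 173*(-18) = 0]
GCD = 1; from the row with r=1: x=-48, y=5
Check: 18*(-48) + 173*(5) = -864 + 865 = 1

GCD = 1, x = -48, y = 5


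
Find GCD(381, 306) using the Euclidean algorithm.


381 = 1 * 306 + 75
306 = 4 * 75 + 6
75 = 12 * 6 + 3
6 = 2 * 3 + 0
GCD = 3


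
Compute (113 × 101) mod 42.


113 × 101 = 11413
11413 mod 42 = 31


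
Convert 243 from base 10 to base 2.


243 (base 10) = 243 (decimal)
243 (decimal) = 11110011 (base 2)


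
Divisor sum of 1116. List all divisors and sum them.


Divisors of 1116: 1, 2, 3, 4, 6, 9, 12, 18, 31, 36, 62, 93, 124, 186, 279, 372, 558, 1116
Sum = 1 + 2 + 3 + 4 + 6 + 9 + 12 + 18 + 31 + 36 + 62 + 93 + 124 + 186 + 279 + 372 + 558 + 1116 = 2912

σ(1116) = 2912


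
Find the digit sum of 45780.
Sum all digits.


4 + 5 + 7 + 8 + 0 = 24


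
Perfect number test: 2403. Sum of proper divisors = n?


Proper divisors of 2403: 1, 3, 9, 27, 89, 267, 801
Sum = 1 + 3 + 9 + 27 + 89 + 267 + 801 = 1197

No, 2403 is not perfect (1197 ≠ 2403)


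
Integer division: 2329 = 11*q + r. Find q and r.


2329 = 11 * 211 + 8
Check: 2321 + 8 = 2329

q = 211, r = 8


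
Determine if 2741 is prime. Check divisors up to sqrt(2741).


Check divisors up to sqrt(2741) = 52.3546
No divisors found.
2741 is prime.

Yes, 2741 is prime


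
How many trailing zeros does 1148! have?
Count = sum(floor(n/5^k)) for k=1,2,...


floor(1148/5) = 229
floor(1148/25) = 45
floor(1148/125) = 9
floor(1148/625) = 1
Total = 284

284 trailing zeros


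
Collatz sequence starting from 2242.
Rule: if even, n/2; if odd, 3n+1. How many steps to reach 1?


2242 → 1121 → 3364 → 1682 → 841 → 2524 → 1262 → 631 → 1894 → 947 → 2842 → 1421 → 4264 → 2132 → 1066 → 533 → 1600 → 800 → 400 → 200 → 100 → 50 → 25 → 76 → 38 → 19 → 58 → 29 → 88 → 44 → 22 → 11 → 34 → 17 → 52 → 26 → 13 → 40 → 20 → 10 → 5 → 16 → 8 → 4 → 2 → 1
Total steps = 45

45 steps


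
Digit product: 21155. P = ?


2 × 1 × 1 × 5 × 5 = 50


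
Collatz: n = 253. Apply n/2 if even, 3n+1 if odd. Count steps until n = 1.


253 → 760 → 380 → 190 → 95 → 286 → 143 → 430 → 215 → 646 → 323 → 970 → 485 → 1456 → 728 → 364 → 182 → 91 → 274 → 137 → 412 → 206 → 103 → 310 → 155 → 466 → 233 → 700 → 350 → 175 → 526 → 263 → 790 → 395 → 1186 → 593 → 1780 → 890 → 445 → 1336 → 668 → 334 → 167 → 502 → 251 → 754 → 377 → 1132 → 566 → 283 → 850 → 425 → 1276 → 638 → 319 → 958 → 479 → 1438 → 719 → 2158 → 1079 → 3238 → 1619 → 4858 → 2429 → 7288 → 3644 → 1822 → 911 → 2734 → 1367 → 4102 → 2051 → 6154 → 3077 → 9232 → 4616 → 2308 → 1154 → 577 → 1732 → 866 → 433 → 1300 → 650 → 325 → 976 → 488 → 244 → 122 → 61 → 184 → 92 → 46 → 23 → 70 → 35 → 106 → 53 → 160 → 80 → 40 → 20 → 10 → 5 → 16 → 8 → 4 → 2 → 1
Total steps = 109

109 steps


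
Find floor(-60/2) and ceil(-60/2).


-60/2 = -30.0000
floor = -30
ceil = -30

floor = -30, ceil = -30


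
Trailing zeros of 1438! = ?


floor(1438/5) = 287
floor(1438/25) = 57
floor(1438/125) = 11
floor(1438/625) = 2
Total = 357

357 trailing zeros


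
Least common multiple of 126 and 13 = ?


GCD(126, 13) = 1
LCM = 126*13/1 = 1638/1 = 1638

LCM = 1638


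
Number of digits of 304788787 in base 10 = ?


304788787 has 9 digits in base 10
floor(log10(304788787)) + 1 = floor(8.4840) + 1 = 9

9 digits (base 10)


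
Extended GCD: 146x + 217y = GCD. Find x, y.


Tabular extended Euclidean (each row: r = 146*s + 217*t):
r=146, s=1, t=0
r=217, s=0, t=1
q=0: r=146, s=1, t=0   [146*(1) + 217*(0) = 146]
q=1: r=71, s=-1, t=1   [146*(-1) + 217*(1) = 71]
q=2: r=4, s=3, t=-2   [146*(3) + 217*(-2) = 4]
q=17: r=3, s=-52, t=35   [146*(-52) + 217*(35) = 3]
q=1: r=1, s=55, t=-37   [146*(55) + 217*(-37) = 1]
q=3: r=0, s=-217, t=146   [146*(-217) + 217*(146) = 0]
GCD = 1; from the row with r=1: x=55, y=-37
Check: 146*(55) + 217*(-37) = 8030 - 8029 = 1

GCD = 1, x = 55, y = -37


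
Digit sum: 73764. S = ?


7 + 3 + 7 + 6 + 4 = 27


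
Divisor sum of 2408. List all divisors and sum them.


Divisors of 2408: 1, 2, 4, 7, 8, 14, 28, 43, 56, 86, 172, 301, 344, 602, 1204, 2408
Sum = 1 + 2 + 4 + 7 + 8 + 14 + 28 + 43 + 56 + 86 + 172 + 301 + 344 + 602 + 1204 + 2408 = 5280

σ(2408) = 5280


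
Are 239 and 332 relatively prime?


Euclidean algorithm:
332 = 1 * 239 + 93
239 = 2 * 93 + 53
93 = 1 * 53 + 40
53 = 1 * 40 + 13
40 = 3 * 13 + 1
13 = 13 * 1 + 0
GCD(239, 332) = 1

Yes, coprime (GCD = 1)


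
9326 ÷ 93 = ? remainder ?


9326 = 93 * 100 + 26
Check: 9300 + 26 = 9326

q = 100, r = 26


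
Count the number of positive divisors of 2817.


2817 = 3^2 × 313^1
d(2817) = (2+1) × (1+1) = 6

6 divisors


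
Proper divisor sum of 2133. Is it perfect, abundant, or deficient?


Proper divisors: 1, 3, 9, 27, 79, 237, 711
Sum = 1 + 3 + 9 + 27 + 79 + 237 + 711 = 1067
1067 < 2133 → deficient

s(2133) = 1067 (deficient)


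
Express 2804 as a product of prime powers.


2804 / 2 = 1402
1402 / 2 = 701
701 / 701 = 1
2804 = 2^2 × 701


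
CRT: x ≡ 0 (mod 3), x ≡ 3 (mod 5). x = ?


M = 3*5 = 15
M1 = M/3 = 5, M2 = M/5 = 3
M1^(-1) mod 3 = 2, M2^(-1) mod 5 = 2
x = 0*5*2 + 3*3*2 = 18
18 mod 15 = 3
Check: 3 mod 3 = 0 ✓, 3 mod 5 = 3 ✓

x ≡ 3 (mod 15)


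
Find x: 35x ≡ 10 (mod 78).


GCD(35, 78) = 1, unique solution
a^(-1) mod 78 = 29
x = 29 * 10 mod 78 = 56

x ≡ 56 (mod 78)


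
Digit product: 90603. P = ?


9 × 0 × 6 × 0 × 3 = 0


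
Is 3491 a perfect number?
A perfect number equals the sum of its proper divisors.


Proper divisors of 3491: 1
Sum = 1 = 1

No, 3491 is not perfect (1 ≠ 3491)


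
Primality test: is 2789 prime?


Check divisors up to sqrt(2789) = 52.8110
No divisors found.
2789 is prime.

Yes, 2789 is prime


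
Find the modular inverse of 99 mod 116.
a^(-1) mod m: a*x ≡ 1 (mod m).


Use the extended Euclidean algorithm on (116, 99); each row r = 116*s + 99*t:
r=116, s=1, t=0
r=99, s=0, t=1
q=1: r=17, s=1, t=-1   [116*(1) + 99*(-1) = 17]
q=5: r=14, s=-5, t=6   [116*(-5) + 99*(6) = 14]
q=1: r=3, s=6, t=-7   [116*(6) + 99*(-7) = 3]
q=4: r=2, s=-29, t=34   [116*(-29) + 99*(34) = 2]
q=1: r=1, s=35, t=-41   [116*(35) + 99*(-41) = 1]
q=2: r=0, s=-99, t=116   [116*(-99) + 99*(116) = 0]
GCD = 1 with t = -41, so 99*(-41) ≡ 1 (mod 116)
Inverse = -41 mod 116 = 75
Check: 99 * 75 = 7425 ≡ 1 (mod 116)

99^(-1) ≡ 75 (mod 116)


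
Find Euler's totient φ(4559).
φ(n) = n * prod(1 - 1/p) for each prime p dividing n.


4559 = 47 × 97
Prime factors: 47, 97
φ(4559) = 4559 × (1-1/47) × (1-1/97)
= 4559 × 46/47 × 96/97 = 4416

φ(4559) = 4416


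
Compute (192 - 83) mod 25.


192 - 83 = 109
109 mod 25 = 9


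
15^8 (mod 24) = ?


15^1 mod 24 = 15
15^2 mod 24 = 9
15^3 mod 24 = 15
15^4 mod 24 = 9
15^5 mod 24 = 15
15^6 mod 24 = 9
15^7 mod 24 = 15
15^8 mod 24 = 9


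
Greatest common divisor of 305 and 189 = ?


305 = 1 * 189 + 116
189 = 1 * 116 + 73
116 = 1 * 73 + 43
73 = 1 * 43 + 30
43 = 1 * 30 + 13
30 = 2 * 13 + 4
13 = 3 * 4 + 1
4 = 4 * 1 + 0
GCD = 1


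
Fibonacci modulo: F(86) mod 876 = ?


F(k) mod 876 for k=1..86:
1, 1, 2, 3, 5, 8, 13, 21, 34, 55, 89, 144, 233, 377, 610, 111, 721, 832, 677, 633, 434, 191, 625, 816, 565, 505, 194, 699, 17, 716, 733, 573, 430, 127, 557, 684, 365, 173, 538, 711, 373, 208, 581, 789, 494, 407, 25, 432, 457, 13, 470, 483, 77, 560, 637, 321, 82, 403, 485, 12, 497, 509, 130, 639, 769, 532, 425, 81, 506, 587, 217, 804, 145, 73, 218, 291, 509, 800, 433, 357, 790, 271, 185, 456, 641, 221
F(86) mod 876 = 221


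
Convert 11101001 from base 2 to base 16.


11101001 (base 2) = 233 (decimal)
233 (decimal) = E9 (base 16)


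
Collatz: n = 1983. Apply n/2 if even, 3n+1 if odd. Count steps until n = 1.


1983 → 5950 → 2975 → 8926 → 4463 → 13390 → 6695 → 20086 → 10043 → 30130 → 15065 → 45196 → 22598 → 11299 → 33898 → 16949 → 50848 → 25424 → 12712 → 6356 → 3178 → 1589 → 4768 → 2384 → 1192 → 596 → 298 → 149 → 448 → 224 → 112 → 56 → 28 → 14 → 7 → 22 → 11 → 34 → 17 → 52 → 26 → 13 → 40 → 20 → 10 → 5 → 16 → 8 → 4 → 2 → 1
Total steps = 50

50 steps


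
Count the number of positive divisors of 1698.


1698 = 2^1 × 3^1 × 283^1
d(1698) = (1+1) × (1+1) × (1+1) = 8

8 divisors


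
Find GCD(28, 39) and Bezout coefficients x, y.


Tabular extended Euclidean (each row: r = 28*s + 39*t):
r=28, s=1, t=0
r=39, s=0, t=1
q=0: r=28, s=1, t=0   [28*(1) + 39*(0) = 28]
q=1: r=11, s=-1, t=1   [28*(-1) + 39*(1) = 11]
q=2: r=6, s=3, t=-2   [28*(3) + 39*(-2) = 6]
q=1: r=5, s=-4, t=3   [28*(-4) + 39*(3) = 5]
q=1: r=1, s=7, t=-5   [28*(7) + 39*(-5) = 1]
q=5: r=0, s=-39, t=28   [28*(-39) + 39*(28) = 0]
GCD = 1; from the row with r=1: x=7, y=-5
Check: 28*(7) + 39*(-5) = 196 - 195 = 1

GCD = 1, x = 7, y = -5


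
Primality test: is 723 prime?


723 / 3 = 241 (exact division)
723 is NOT prime.

No, 723 is not prime


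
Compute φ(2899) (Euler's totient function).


2899 = 13 × 223
Prime factors: 13, 223
φ(2899) = 2899 × (1-1/13) × (1-1/223)
= 2899 × 12/13 × 222/223 = 2664

φ(2899) = 2664


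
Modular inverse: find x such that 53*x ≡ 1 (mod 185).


Use the extended Euclidean algorithm on (185, 53); each row r = 185*s + 53*t:
r=185, s=1, t=0
r=53, s=0, t=1
q=3: r=26, s=1, t=-3   [185*(1) + 53*(-3) = 26]
q=2: r=1, s=-2, t=7   [185*(-2) + 53*(7) = 1]
q=26: r=0, s=53, t=-185   [185*(53) + 53*(-185) = 0]
GCD = 1 with t = 7, so 53*(7) ≡ 1 (mod 185)
Inverse = 7 mod 185 = 7
Check: 53 * 7 = 371 ≡ 1 (mod 185)

53^(-1) ≡ 7 (mod 185)


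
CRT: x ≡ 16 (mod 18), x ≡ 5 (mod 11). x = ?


M = 18*11 = 198
M1 = M/18 = 11, M2 = M/11 = 18
M1^(-1) mod 18 = 5, M2^(-1) mod 11 = 8
x = 16*11*5 + 5*18*8 = 1600
1600 mod 198 = 16
Check: 16 mod 18 = 16 ✓, 16 mod 11 = 5 ✓

x ≡ 16 (mod 198)


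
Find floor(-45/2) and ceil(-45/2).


-45/2 = -22.5000
floor = -23
ceil = -22

floor = -23, ceil = -22


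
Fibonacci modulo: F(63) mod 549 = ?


F(k) mod 549 for k=1..63:
1, 1, 2, 3, 5, 8, 13, 21, 34, 55, 89, 144, 233, 377, 61, 438, 499, 388, 338, 177, 515, 143, 109, 252, 361, 64, 425, 489, 365, 305, 121, 426, 547, 424, 422, 297, 170, 467, 88, 6, 94, 100, 194, 294, 488, 233, 172, 405, 28, 433, 461, 345, 257, 53, 310, 363, 124, 487, 62, 0, 62, 62, 124
F(63) mod 549 = 124


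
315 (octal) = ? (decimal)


315 (base 8) = 205 (decimal)
205 (decimal) = 205 (base 10)


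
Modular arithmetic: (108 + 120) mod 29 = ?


108 + 120 = 228
228 mod 29 = 25


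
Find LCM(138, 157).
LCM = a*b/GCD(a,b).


GCD(138, 157) = 1
LCM = 138*157/1 = 21666/1 = 21666

LCM = 21666


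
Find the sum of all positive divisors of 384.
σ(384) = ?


Divisors of 384: 1, 2, 3, 4, 6, 8, 12, 16, 24, 32, 48, 64, 96, 128, 192, 384
Sum = 1 + 2 + 3 + 4 + 6 + 8 + 12 + 16 + 24 + 32 + 48 + 64 + 96 + 128 + 192 + 384 = 1020

σ(384) = 1020


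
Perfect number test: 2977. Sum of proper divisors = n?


Proper divisors of 2977: 1, 13, 229
Sum = 1 + 13 + 229 = 243

No, 2977 is not perfect (243 ≠ 2977)


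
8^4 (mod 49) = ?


8^1 mod 49 = 8
8^2 mod 49 = 15
8^3 mod 49 = 22
8^4 mod 49 = 29


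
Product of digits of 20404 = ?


2 × 0 × 4 × 0 × 4 = 0


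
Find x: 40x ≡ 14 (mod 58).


GCD(40, 58) = 2 divides 14
Divide: 20x ≡ 7 (mod 29)
x ≡ 25 (mod 29)


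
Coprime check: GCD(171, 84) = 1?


Euclidean algorithm:
171 = 2 * 84 + 3
84 = 28 * 3 + 0
GCD(171, 84) = 3

No, not coprime (GCD = 3)


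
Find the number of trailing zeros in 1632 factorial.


floor(1632/5) = 326
floor(1632/25) = 65
floor(1632/125) = 13
floor(1632/625) = 2
Total = 406

406 trailing zeros


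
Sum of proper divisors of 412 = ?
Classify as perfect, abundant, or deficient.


Proper divisors: 1, 2, 4, 103, 206
Sum = 1 + 2 + 4 + 103 + 206 = 316
316 < 412 → deficient

s(412) = 316 (deficient)


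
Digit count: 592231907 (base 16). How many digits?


592231907 in base 16 = 234CBDE3
Number of digits = 8

8 digits (base 16)


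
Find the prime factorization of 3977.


3977 / 41 = 97
97 / 97 = 1
3977 = 41 × 97


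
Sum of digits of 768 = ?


7 + 6 + 8 = 21


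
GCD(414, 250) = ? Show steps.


414 = 1 * 250 + 164
250 = 1 * 164 + 86
164 = 1 * 86 + 78
86 = 1 * 78 + 8
78 = 9 * 8 + 6
8 = 1 * 6 + 2
6 = 3 * 2 + 0
GCD = 2


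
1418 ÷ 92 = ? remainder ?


1418 = 92 * 15 + 38
Check: 1380 + 38 = 1418

q = 15, r = 38


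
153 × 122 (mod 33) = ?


153 × 122 = 18666
18666 mod 33 = 21


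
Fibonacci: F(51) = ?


Sequence: 1, 1, 2, 3, 5, 8, 13, 21, 34, 55, 89, 144, 233, 377, 610, 987, 1597, 2584, 4181, 6765, 10946, 17711, 28657, 46368, 75025, 121393, 196418, 317811, 514229, 832040, 1346269, 2178309, 3524578, 5702887, 9227465, 14930352, 24157817, 39088169, 63245986, 102334155, 165580141, 267914296, 433494437, 701408733, 1134903170, 1836311903, 2971215073, 4807526976, 7778742049, 12586269025, 20365011074
F(51) = 20365011074


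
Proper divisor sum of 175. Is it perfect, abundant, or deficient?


Proper divisors: 1, 5, 7, 25, 35
Sum = 1 + 5 + 7 + 25 + 35 = 73
73 < 175 → deficient

s(175) = 73 (deficient)


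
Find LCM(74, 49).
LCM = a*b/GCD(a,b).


GCD(74, 49) = 1
LCM = 74*49/1 = 3626/1 = 3626

LCM = 3626


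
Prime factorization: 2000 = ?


2000 / 2 = 1000
1000 / 2 = 500
500 / 2 = 250
250 / 2 = 125
125 / 5 = 25
25 / 5 = 5
5 / 5 = 1
2000 = 2^4 × 5^3


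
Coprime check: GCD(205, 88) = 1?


Euclidean algorithm:
205 = 2 * 88 + 29
88 = 3 * 29 + 1
29 = 29 * 1 + 0
GCD(205, 88) = 1

Yes, coprime (GCD = 1)


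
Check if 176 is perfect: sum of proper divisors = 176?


Proper divisors of 176: 1, 2, 4, 8, 11, 16, 22, 44, 88
Sum = 1 + 2 + 4 + 8 + 11 + 16 + 22 + 44 + 88 = 196

No, 176 is not perfect (196 ≠ 176)


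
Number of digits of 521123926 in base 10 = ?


521123926 has 9 digits in base 10
floor(log10(521123926)) + 1 = floor(8.7169) + 1 = 9

9 digits (base 10)


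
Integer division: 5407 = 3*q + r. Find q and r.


5407 = 3 * 1802 + 1
Check: 5406 + 1 = 5407

q = 1802, r = 1


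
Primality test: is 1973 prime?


Check divisors up to sqrt(1973) = 44.4185
No divisors found.
1973 is prime.

Yes, 1973 is prime


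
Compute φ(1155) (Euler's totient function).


1155 = 3 × 5 × 7 × 11
Prime factors: 3, 5, 7, 11
φ(1155) = 1155 × (1-1/3) × (1-1/5) × (1-1/7) × (1-1/11)
= 1155 × 2/3 × 4/5 × 6/7 × 10/11 = 480

φ(1155) = 480


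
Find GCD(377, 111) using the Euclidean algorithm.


377 = 3 * 111 + 44
111 = 2 * 44 + 23
44 = 1 * 23 + 21
23 = 1 * 21 + 2
21 = 10 * 2 + 1
2 = 2 * 1 + 0
GCD = 1


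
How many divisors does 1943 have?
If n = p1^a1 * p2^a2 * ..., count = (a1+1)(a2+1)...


1943 = 29^1 × 67^1
d(1943) = (1+1) × (1+1) = 4

4 divisors


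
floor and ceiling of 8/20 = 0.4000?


8/20 = 0.4000
floor = 0
ceil = 1

floor = 0, ceil = 1


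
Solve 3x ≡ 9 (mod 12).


GCD(3, 12) = 3 divides 9
Divide: 1x ≡ 3 (mod 4)
x ≡ 3 (mod 4)


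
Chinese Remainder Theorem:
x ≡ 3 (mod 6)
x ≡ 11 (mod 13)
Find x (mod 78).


M = 6*13 = 78
M1 = M/6 = 13, M2 = M/13 = 6
M1^(-1) mod 6 = 1, M2^(-1) mod 13 = 11
x = 3*13*1 + 11*6*11 = 765
765 mod 78 = 63
Check: 63 mod 6 = 3 ✓, 63 mod 13 = 11 ✓

x ≡ 63 (mod 78)


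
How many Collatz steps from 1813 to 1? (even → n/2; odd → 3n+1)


1813 → 5440 → 2720 → 1360 → 680 → 340 → 170 → 85 → 256 → 128 → 64 → 32 → 16 → 8 → 4 → 2 → 1
Total steps = 16

16 steps
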